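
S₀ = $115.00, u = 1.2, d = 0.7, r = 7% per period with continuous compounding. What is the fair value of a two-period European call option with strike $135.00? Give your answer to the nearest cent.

$14.77

Risk-neutral probability p = (e^0.07 − 0.7)/(1.2 − 0.7) = 0.3725/0.5000 = 0.7450
Terminal stock prices: S_uu = 165.6, S_ud = 96.6, S_dd = 56.35
Terminal payoffs (S − K): max(30.6, 0) = 30.6, max(-38.4, 0) = 0, max(-78.65, 0) = 0
Node u (S = 138): V_u = e^(−0.07)·[0.7450·30.6000 + 0.2550·0.0000] = 21.2562
Node d (S = 80.5): V_d = e^(−0.07)·[0.7450·0.0000 + 0.2550·0.0000] = 0.0000
Node 0 (S = 115): V_0 = e^(−0.07)·[0.7450·21.2562 + 0.2550·0.0000] = 14.7656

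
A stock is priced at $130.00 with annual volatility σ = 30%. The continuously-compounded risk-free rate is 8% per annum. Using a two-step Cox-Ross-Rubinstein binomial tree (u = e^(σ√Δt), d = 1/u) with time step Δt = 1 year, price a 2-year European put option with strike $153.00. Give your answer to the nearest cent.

CRR parameters: u = e^(σ√Δt) = e^(0.3·√1) = 1.3499, d = 1/u = 0.7408
Per-period rate: rΔt = 0.08·1 = 0.08, so R = e^0.08 = 1.0833
Risk-neutral probability p = (e^0.08 − 0.7408)/(1.3499 − 0.7408) = 0.3425/0.6090 = 0.5623
Terminal stock prices: S_uu = 236.9, S_ud = 130, S_dd = 71.35
Terminal payoffs (K − S): max(-83.88, 0) = 0, max(23, 0) = 23, max(81.65, 0) = 81.65
Node u (S = 175.5): V_u = e^(−0.08)·[0.5623·0.0000 + 0.4377·23.0000] = 9.2929
Node d (S = 96.31): V_d = e^(−0.08)·[0.5623·23.0000 + 0.4377·81.6545] = 44.9304
Node 0 (S = 130): V_0 = e^(−0.08)·[0.5623·9.2929 + 0.4377·44.9304] = 22.9774

$22.98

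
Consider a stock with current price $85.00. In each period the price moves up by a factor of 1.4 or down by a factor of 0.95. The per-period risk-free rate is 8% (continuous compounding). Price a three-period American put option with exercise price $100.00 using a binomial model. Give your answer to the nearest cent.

$15.00

Risk-neutral probability p = (e^0.08 − 0.95)/(1.4 − 0.95) = 0.1333/0.4500 = 0.2962
Terminal stock prices: S_uuu = 233.2, S_uud = 158.3, S_udd = 107.4, S_ddd = 72.88
Terminal payoffs (K − S): max(-133.2, 0) = 0, max(-58.27, 0) = 0, max(-7.397, 0) = 0, max(27.12, 0) = 27.12
Node uu (S = 166.6): continuation = e^(−0.08)·[0.2962·0.0000 + 0.7038·0.0000] = 0.0000; exercise value = 0.0000 ≤ continuation, so V_uu = 0.0000
Node ud (S = 113): continuation = e^(−0.08)·[0.2962·0.0000 + 0.7038·0.0000] = 0.0000; exercise value = 0.0000 ≤ continuation, so V_ud = 0.0000
Node dd (S = 76.71): continuation = e^(−0.08)·[0.2962·0.0000 + 0.7038·27.1231] = 17.6218; exercise value = 23.2875 > continuation, so V_dd = 23.2875 (exercise)
Node u (S = 119): continuation = e^(−0.08)·[0.2962·0.0000 + 0.7038·0.0000] = 0.0000; exercise value = 0.0000 ≤ continuation, so V_u = 0.0000
Node d (S = 80.75): continuation = e^(−0.08)·[0.2962·0.0000 + 0.7038·23.2875] = 15.1298; exercise value = 19.2500 > continuation, so V_d = 19.2500 (exercise)
Node 0 (S = 85): continuation = e^(−0.08)·[0.2962·0.0000 + 0.7038·19.2500] = 12.5066; exercise value = 15.0000 > continuation, so V_0 = 15.0000 (exercise)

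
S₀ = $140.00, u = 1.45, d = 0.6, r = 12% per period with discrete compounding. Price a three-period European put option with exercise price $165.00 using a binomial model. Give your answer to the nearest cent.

Risk-neutral probability p = (1 + 0.12 − 0.6)/(1.45 − 0.6) = 0.5200/0.8500 = 0.6118
Terminal stock prices: S_uuu = 426.8, S_uud = 176.6, S_udd = 73.08, S_ddd = 30.24
Terminal payoffs (K − S): max(-261.8, 0) = 0, max(-11.61, 0) = 0, max(91.92, 0) = 91.92, max(134.8, 0) = 134.8
Node uu (S = 294.4): V_uu = 1/1.12·[0.6118·0.0000 + 0.3882·0.0000] = 0.0000
Node ud (S = 121.8): V_ud = 1/1.12·[0.6118·0.0000 + 0.3882·91.9200] = 31.8630
Node dd (S = 50.4): V_dd = 1/1.12·[0.6118·91.9200 + 0.3882·134.7600] = 96.9214
Node u (S = 203): V_u = 1/1.12·[0.6118·0.0000 + 0.3882·31.8630] = 11.0450
Node d (S = 84): V_d = 1/1.12·[0.6118·31.8630 + 0.3882·96.9214] = 51.0009
Node 0 (S = 140): V_0 = 1/1.12·[0.6118·11.0450 + 0.3882·51.0009] = 23.7118

$23.71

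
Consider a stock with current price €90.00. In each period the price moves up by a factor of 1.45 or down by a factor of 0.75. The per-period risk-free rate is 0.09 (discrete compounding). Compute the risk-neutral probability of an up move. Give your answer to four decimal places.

Risk-neutral probability p = (1 + 0.09 − 0.75)/(1.45 − 0.75) = 0.3400/0.7000 = 0.4857

p = 0.4857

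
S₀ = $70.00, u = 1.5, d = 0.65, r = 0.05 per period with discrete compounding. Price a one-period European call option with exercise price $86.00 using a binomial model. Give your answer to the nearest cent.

Risk-neutral probability p = (1 + 0.05 − 0.65)/(1.5 − 0.65) = 0.4000/0.8500 = 0.4706
Terminal stock prices: S_u = 105, S_d = 45.5
Terminal payoffs (S − K): max(19, 0) = 19, max(-40.5, 0) = 0
Node 0 (S = 70): V_0 = 1/1.05·[0.4706·19.0000 + 0.5294·0.0000] = 8.5154

$8.52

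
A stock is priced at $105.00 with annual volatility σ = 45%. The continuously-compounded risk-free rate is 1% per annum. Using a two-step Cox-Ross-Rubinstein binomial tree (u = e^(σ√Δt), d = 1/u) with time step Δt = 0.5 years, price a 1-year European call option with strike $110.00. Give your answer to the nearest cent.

CRR parameters: u = e^(σ√Δt) = e^(0.45·√0.5) = 1.3746, d = 1/u = 0.7275
Per-period rate: rΔt = 0.01·0.5 = 0.005, so R = e^0.005 = 1.0050
Risk-neutral probability p = (e^0.005 − 0.7275)/(1.3746 − 0.7275) = 0.2776/0.6472 = 0.4289
Terminal stock prices: S_uu = 198.4, S_ud = 105, S_dd = 55.57
Terminal payoffs (S − K): max(88.41, 0) = 88.41, max(-5, 0) = 0, max(-54.43, 0) = 0
Node u (S = 144.3): V_u = e^(−0.005)·[0.4289·88.4141 + 0.5711·0.0000] = 37.7282
Node d (S = 76.38): V_d = e^(−0.005)·[0.4289·0.0000 + 0.5711·0.0000] = 0.0000
Node 0 (S = 105): V_0 = e^(−0.005)·[0.4289·37.7282 + 0.5711·0.0000] = 16.0994

$16.10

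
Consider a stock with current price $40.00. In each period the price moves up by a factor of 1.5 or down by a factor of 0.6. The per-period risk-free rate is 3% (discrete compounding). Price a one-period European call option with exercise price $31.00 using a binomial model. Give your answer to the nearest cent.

Risk-neutral probability p = (1 + 0.03 − 0.6)/(1.5 − 0.6) = 0.4300/0.9000 = 0.4778
Terminal stock prices: S_u = 60, S_d = 24
Terminal payoffs (S − K): max(29, 0) = 29, max(-7, 0) = 0
Node 0 (S = 40): V_0 = 1/1.03·[0.4778·29.0000 + 0.5222·0.0000] = 13.4520

$13.45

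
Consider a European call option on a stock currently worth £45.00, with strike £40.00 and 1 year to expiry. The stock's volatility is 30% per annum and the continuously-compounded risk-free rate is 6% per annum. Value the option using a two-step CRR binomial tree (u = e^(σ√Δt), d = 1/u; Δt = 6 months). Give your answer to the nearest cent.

CRR parameters: u = e^(σ√Δt) = e^(0.3·√0.5) = 1.2363, d = 1/u = 0.8089
Per-period rate: rΔt = 0.06·0.5 = 0.03, so R = e^0.03 = 1.0305
Risk-neutral probability p = (e^0.03 − 0.8089)/(1.2363 − 0.8089) = 0.2216/0.4275 = 0.5184
Terminal stock prices: S_uu = 68.78, S_ud = 45, S_dd = 29.44
Terminal payoffs (S − K): max(28.78, 0) = 28.78, max(5, 0) = 5, max(-10.56, 0) = 0
Node u (S = 55.63): V_u = e^(−0.03)·[0.5184·28.7809 + 0.4816·5.0000] = 16.8162
Node d (S = 36.4): V_d = e^(−0.03)·[0.5184·5.0000 + 0.4816·0.0000] = 2.5155
Node 0 (S = 45): V_0 = e^(−0.03)·[0.5184·16.8162 + 0.4816·2.5155] = 9.6357

£9.64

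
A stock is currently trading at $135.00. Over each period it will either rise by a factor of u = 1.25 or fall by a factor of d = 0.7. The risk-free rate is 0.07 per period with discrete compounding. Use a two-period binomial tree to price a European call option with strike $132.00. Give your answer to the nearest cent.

Risk-neutral probability p = (1 + 0.07 − 0.7)/(1.25 − 0.7) = 0.3700/0.5500 = 0.6727
Terminal stock prices: S_uu = 210.9, S_ud = 118.1, S_dd = 66.15
Terminal payoffs (S − K): max(78.94, 0) = 78.94, max(-13.88, 0) = 0, max(-65.85, 0) = 0
Node u (S = 168.8): V_u = 1/1.07·[0.6727·78.9375 + 0.3273·0.0000] = 49.6294
Node d (S = 94.5): V_d = 1/1.07·[0.6727·0.0000 + 0.3273·0.0000] = 0.0000
Node 0 (S = 135): V_0 = 1/1.07·[0.6727·49.6294 + 0.3273·0.0000] = 31.2028

$31.20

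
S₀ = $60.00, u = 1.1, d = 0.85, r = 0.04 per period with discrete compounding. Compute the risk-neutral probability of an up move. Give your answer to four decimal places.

Risk-neutral probability p = (1 + 0.04 − 0.85)/(1.1 − 0.85) = 0.1900/0.2500 = 0.7600

p = 0.7600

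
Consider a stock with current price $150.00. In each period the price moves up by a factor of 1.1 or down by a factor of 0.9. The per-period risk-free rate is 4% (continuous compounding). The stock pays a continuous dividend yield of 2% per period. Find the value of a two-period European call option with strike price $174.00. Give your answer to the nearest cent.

$2.50

Per-period risk-free factor R = e^0.04 = 1.0408; dividend-adjusted growth = e^(0.04−0.02) = 1.0202.
Risk-neutral probability p = (1.0202 − 0.9)/(1.1 − 0.9) = 0.1202/0.2000 = 0.6010
Terminal stock prices: S_uu = 181.5, S_ud = 148.5, S_dd = 121.5
Terminal payoffs (S − K): max(7.5, 0) = 7.5, max(-25.5, 0) = 0, max(-52.5, 0) = 0
Node u (S = 165): V_u = e^(−0.04)·[0.6010·7.5000 + 0.3990·0.0000] = 4.3308
Node d (S = 135): V_d = e^(−0.04)·[0.6010·0.0000 + 0.3990·0.0000] = 0.0000
Node 0 (S = 150): V_0 = e^(−0.04)·[0.6010·4.3308 + 0.3990·0.0000] = 2.5008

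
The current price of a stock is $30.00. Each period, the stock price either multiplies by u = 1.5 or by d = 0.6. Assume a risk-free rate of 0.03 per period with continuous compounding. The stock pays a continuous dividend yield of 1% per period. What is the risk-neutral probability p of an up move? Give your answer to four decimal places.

Per-period risk-free factor R = e^0.03 = 1.0305; dividend-adjusted growth = e^(0.03−0.01) = 1.0202.
Risk-neutral probability p = (1.0202 − 0.6)/(1.5 − 0.6) = 0.4202/0.9000 = 0.4669

p = 0.4669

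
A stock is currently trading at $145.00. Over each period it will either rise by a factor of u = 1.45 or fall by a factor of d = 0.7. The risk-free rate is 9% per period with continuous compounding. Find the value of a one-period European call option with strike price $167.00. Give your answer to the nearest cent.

Risk-neutral probability p = (e^0.09 − 0.7)/(1.45 − 0.7) = 0.3942/0.7500 = 0.5256
Terminal stock prices: S_u = 210.2, S_d = 101.5
Terminal payoffs (S − K): max(43.25, 0) = 43.25, max(-65.5, 0) = 0
Node 0 (S = 145): V_0 = e^(−0.09)·[0.5256·43.2500 + 0.4744·0.0000] = 20.7743

$20.77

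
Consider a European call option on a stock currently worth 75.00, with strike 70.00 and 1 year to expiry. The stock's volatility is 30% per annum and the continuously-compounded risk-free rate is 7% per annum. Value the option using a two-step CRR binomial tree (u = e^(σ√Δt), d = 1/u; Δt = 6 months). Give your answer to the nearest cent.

14.03

CRR parameters: u = e^(σ√Δt) = e^(0.3·√0.5) = 1.2363, d = 1/u = 0.8089
Per-period rate: rΔt = 0.07·0.5 = 0.035, so R = e^0.035 = 1.0356
Risk-neutral probability p = (e^0.035 − 0.8089)/(1.2363 − 0.8089) = 0.2268/0.4275 = 0.5305
Terminal stock prices: S_uu = 114.6, S_ud = 75, S_dd = 49.07
Terminal payoffs (S − K): max(44.63, 0) = 44.63, max(5, 0) = 5, max(-20.93, 0) = 0
Node u (S = 92.72): V_u = e^(−0.035)·[0.5305·44.6349 + 0.4695·5.0000] = 25.1310
Node d (S = 60.66): V_d = e^(−0.035)·[0.5305·5.0000 + 0.4695·0.0000] = 2.5612
Node 0 (S = 75): V_0 = e^(−0.035)·[0.5305·25.1310 + 0.4695·2.5612] = 14.0345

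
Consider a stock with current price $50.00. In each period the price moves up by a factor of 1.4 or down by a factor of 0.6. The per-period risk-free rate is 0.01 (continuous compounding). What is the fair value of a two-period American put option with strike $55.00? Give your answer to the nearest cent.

$15.25

Risk-neutral probability p = (e^0.01 − 0.6)/(1.4 − 0.6) = 0.4101/0.8000 = 0.5126
Terminal stock prices: S_uu = 98, S_ud = 42, S_dd = 18
Terminal payoffs (K − S): max(-43, 0) = 0, max(13, 0) = 13, max(37, 0) = 37
Node u (S = 70): continuation = e^(−0.01)·[0.5126·0.0000 + 0.4874·13.0000] = 6.2736; exercise value = 0.0000 ≤ continuation, so V_u = 6.2736
Node d (S = 30): continuation = e^(−0.01)·[0.5126·13.0000 + 0.4874·37.0000] = 24.4527; exercise value = 25.0000 > continuation, so V_d = 25.0000 (exercise)
Node 0 (S = 50): continuation = e^(−0.01)·[0.5126·6.2736 + 0.4874·25.0000] = 15.2483; exercise value = 5.0000 ≤ continuation, so V_0 = 15.2483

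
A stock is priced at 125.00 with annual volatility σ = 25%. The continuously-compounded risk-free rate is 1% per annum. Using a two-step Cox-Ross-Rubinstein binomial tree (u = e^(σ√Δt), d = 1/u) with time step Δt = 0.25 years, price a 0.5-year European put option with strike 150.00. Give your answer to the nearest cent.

CRR parameters: u = e^(σ√Δt) = e^(0.25·√0.25) = 1.1331, d = 1/u = 0.8825
Per-period rate: rΔt = 0.01·0.25 = 0.0025, so R = e^0.0025 = 1.0025
Risk-neutral probability p = (e^0.0025 − 0.8825)/(1.1331 − 0.8825) = 0.1200/0.2507 = 0.4788
Terminal stock prices: S_uu = 160.5, S_ud = 125, S_dd = 97.35
Terminal payoffs (K − S): max(-10.5, 0) = 0, max(25, 0) = 25, max(52.65, 0) = 52.65
Node u (S = 141.6): V_u = e^(−0.0025)·[0.4788·0.0000 + 0.5212·25.0000] = 12.9980
Node d (S = 110.3): V_d = e^(−0.0025)·[0.4788·25.0000 + 0.5212·52.6499] = 39.3134
Node 0 (S = 125): V_0 = e^(−0.0025)·[0.4788·12.9980 + 0.5212·39.3134] = 26.6475

26.65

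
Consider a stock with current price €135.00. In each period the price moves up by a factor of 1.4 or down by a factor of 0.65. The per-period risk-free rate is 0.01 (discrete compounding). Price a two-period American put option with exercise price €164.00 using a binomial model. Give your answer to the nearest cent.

Risk-neutral probability p = (1 + 0.01 − 0.65)/(1.4 − 0.65) = 0.3600/0.7500 = 0.4800
Terminal stock prices: S_uu = 264.6, S_ud = 122.9, S_dd = 57.04
Terminal payoffs (K − S): max(-100.6, 0) = 0, max(41.15, 0) = 41.15, max(107, 0) = 107
Node u (S = 189): continuation = 1/1.01·[0.4800·0.0000 + 0.5200·41.1500] = 21.1861; exercise value = 0.0000 ≤ continuation, so V_u = 21.1861
Node d (S = 87.75): continuation = 1/1.01·[0.4800·41.1500 + 0.5200·106.9625] = 74.6262; exercise value = 76.2500 > continuation, so V_d = 76.2500 (exercise)
Node 0 (S = 135): continuation = 1/1.01·[0.4800·21.1861 + 0.5200·76.2500] = 49.3261; exercise value = 29.0000 ≤ continuation, so V_0 = 49.3261

€49.33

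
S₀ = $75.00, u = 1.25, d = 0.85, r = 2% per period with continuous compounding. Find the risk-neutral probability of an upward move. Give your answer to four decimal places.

p = 0.4255

Risk-neutral probability p = (e^0.02 − 0.85)/(1.25 − 0.85) = 0.1702/0.4000 = 0.4255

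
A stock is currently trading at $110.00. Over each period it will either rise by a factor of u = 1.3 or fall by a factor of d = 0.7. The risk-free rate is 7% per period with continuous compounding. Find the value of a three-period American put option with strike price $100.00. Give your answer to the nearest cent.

$10.30

Risk-neutral probability p = (e^0.07 − 0.7)/(1.3 − 0.7) = 0.3725/0.6000 = 0.6208
Terminal stock prices: S_uuu = 241.7, S_uud = 130.1, S_udd = 70.07, S_ddd = 37.73
Terminal payoffs (K − S): max(-141.7, 0) = 0, max(-30.13, 0) = 0, max(29.93, 0) = 29.93, max(62.27, 0) = 62.27
Node uu (S = 185.9): continuation = e^(−0.07)·[0.6208·0.0000 + 0.3792·0.0000] = 0.0000; exercise value = 0.0000 ≤ continuation, so V_uu = 0.0000
Node ud (S = 100.1): continuation = e^(−0.07)·[0.6208·0.0000 + 0.3792·29.9300] = 10.5809; exercise value = 0.0000 ≤ continuation, so V_ud = 10.5809
Node dd (S = 53.9): continuation = e^(−0.07)·[0.6208·29.9300 + 0.3792·62.2700] = 39.3394; exercise value = 46.1000 > continuation, so V_dd = 46.1000 (exercise)
Node u (S = 143): continuation = e^(−0.07)·[0.6208·0.0000 + 0.3792·10.5809] = 3.7405; exercise value = 0.0000 ≤ continuation, so V_u = 3.7405
Node d (S = 77): continuation = e^(−0.07)·[0.6208·10.5809 + 0.3792·46.1000] = 22.4222; exercise value = 23.0000 > continuation, so V_d = 23.0000 (exercise)
Node 0 (S = 110): continuation = e^(−0.07)·[0.6208·3.7405 + 0.3792·23.0000] = 10.2963; exercise value = 0.0000 ≤ continuation, so V_0 = 10.2963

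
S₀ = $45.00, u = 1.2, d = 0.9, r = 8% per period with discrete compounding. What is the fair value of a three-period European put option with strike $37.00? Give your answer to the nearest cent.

$0.21

Risk-neutral probability p = (1 + 0.08 − 0.9)/(1.2 − 0.9) = 0.1800/0.3000 = 0.6000
Terminal stock prices: S_uuu = 77.76, S_uud = 58.32, S_udd = 43.74, S_ddd = 32.81
Terminal payoffs (K − S): max(-40.76, 0) = 0, max(-21.32, 0) = 0, max(-6.74, 0) = 0, max(4.195, 0) = 4.195
Node uu (S = 64.8): V_uu = 1/1.08·[0.6000·0.0000 + 0.4000·0.0000] = 0.0000
Node ud (S = 48.6): V_ud = 1/1.08·[0.6000·0.0000 + 0.4000·0.0000] = 0.0000
Node dd (S = 36.45): V_dd = 1/1.08·[0.6000·0.0000 + 0.4000·4.1950] = 1.5537
Node u (S = 54): V_u = 1/1.08·[0.6000·0.0000 + 0.4000·0.0000] = 0.0000
Node d (S = 40.5): V_d = 1/1.08·[0.6000·0.0000 + 0.4000·1.5537] = 0.5754
Node 0 (S = 45): V_0 = 1/1.08·[0.6000·0.0000 + 0.4000·0.5754] = 0.2131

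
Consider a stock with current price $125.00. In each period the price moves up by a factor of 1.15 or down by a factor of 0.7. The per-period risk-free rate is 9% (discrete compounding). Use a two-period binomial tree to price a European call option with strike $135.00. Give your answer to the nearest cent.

$19.16

Risk-neutral probability p = (1 + 0.09 − 0.7)/(1.15 − 0.7) = 0.3900/0.4500 = 0.8667
Terminal stock prices: S_uu = 165.3, S_ud = 100.6, S_dd = 61.25
Terminal payoffs (S − K): max(30.31, 0) = 30.31, max(-34.38, 0) = 0, max(-73.75, 0) = 0
Node u (S = 143.8): V_u = 1/1.09·[0.8667·30.3125 + 0.1333·0.0000] = 24.1017
Node d (S = 87.5): V_d = 1/1.09·[0.8667·0.0000 + 0.1333·0.0000] = 0.0000
Node 0 (S = 125): V_0 = 1/1.09·[0.8667·24.1017 + 0.1333·0.0000] = 19.1634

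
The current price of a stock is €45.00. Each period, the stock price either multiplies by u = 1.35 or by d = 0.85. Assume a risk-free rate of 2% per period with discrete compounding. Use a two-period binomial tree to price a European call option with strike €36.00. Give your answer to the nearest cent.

€11.86

Risk-neutral probability p = (1 + 0.02 − 0.85)/(1.35 − 0.85) = 0.1700/0.5000 = 0.3400
Terminal stock prices: S_uu = 82.01, S_ud = 51.64, S_dd = 32.51
Terminal payoffs (S − K): max(46.01, 0) = 46.01, max(15.64, 0) = 15.64, max(-3.488, 0) = 0
Node u (S = 60.75): V_u = 1/1.02·[0.3400·46.0125 + 0.6600·15.6375] = 25.4559
Node d (S = 38.25): V_d = 1/1.02·[0.3400·15.6375 + 0.6600·0.0000] = 5.2125
Node 0 (S = 45): V_0 = 1/1.02·[0.3400·25.4559 + 0.6600·5.2125] = 11.8581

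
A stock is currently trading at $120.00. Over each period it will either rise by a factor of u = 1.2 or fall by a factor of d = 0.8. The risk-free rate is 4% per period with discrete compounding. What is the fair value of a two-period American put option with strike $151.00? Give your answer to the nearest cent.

Risk-neutral probability p = (1 + 0.04 − 0.8)/(1.2 − 0.8) = 0.2400/0.4000 = 0.6000
Terminal stock prices: S_uu = 172.8, S_ud = 115.2, S_dd = 76.8
Terminal payoffs (K − S): max(-21.8, 0) = 0, max(35.8, 0) = 35.8, max(74.2, 0) = 74.2
Node u (S = 144): continuation = 1/1.04·[0.6000·0.0000 + 0.4000·35.8000] = 13.7692; exercise value = 7.0000 ≤ continuation, so V_u = 13.7692
Node d (S = 96): continuation = 1/1.04·[0.6000·35.8000 + 0.4000·74.2000] = 49.1923; exercise value = 55.0000 > continuation, so V_d = 55.0000 (exercise)
Node 0 (S = 120): continuation = 1/1.04·[0.6000·13.7692 + 0.4000·55.0000] = 29.0976; exercise value = 31.0000 > continuation, so V_0 = 31.0000 (exercise)

$31.00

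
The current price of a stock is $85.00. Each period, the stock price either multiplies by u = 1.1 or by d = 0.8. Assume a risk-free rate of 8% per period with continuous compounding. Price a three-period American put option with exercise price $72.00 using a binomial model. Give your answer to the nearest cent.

$0.23

Risk-neutral probability p = (e^0.08 − 0.8)/(1.1 − 0.8) = 0.2833/0.3000 = 0.9443
Terminal stock prices: S_uuu = 113.1, S_uud = 82.28, S_udd = 59.84, S_ddd = 43.52
Terminal payoffs (K − S): max(-41.14, 0) = 0, max(-10.28, 0) = 0, max(12.16, 0) = 12.16, max(28.48, 0) = 28.48
Node uu (S = 102.9): continuation = e^(−0.08)·[0.9443·0.0000 + 0.0557·0.0000] = 0.0000; exercise value = 0.0000 ≤ continuation, so V_uu = 0.0000
Node ud (S = 74.8): continuation = e^(−0.08)·[0.9443·0.0000 + 0.0557·12.1600] = 0.6253; exercise value = 0.0000 ≤ continuation, so V_ud = 0.6253
Node dd (S = 54.4): continuation = e^(−0.08)·[0.9443·12.1600 + 0.0557·28.4800] = 12.0644; exercise value = 17.6000 > continuation, so V_dd = 17.6000 (exercise)
Node u (S = 93.5): continuation = e^(−0.08)·[0.9443·0.0000 + 0.0557·0.6253] = 0.0322; exercise value = 0.0000 ≤ continuation, so V_u = 0.0322
Node d (S = 68): continuation = e^(−0.08)·[0.9443·0.6253 + 0.0557·17.6000] = 1.4502; exercise value = 4.0000 > continuation, so V_d = 4.0000 (exercise)
Node 0 (S = 85): continuation = e^(−0.08)·[0.9443·0.0322 + 0.0557·4.0000] = 0.2337; exercise value = 0.0000 ≤ continuation, so V_0 = 0.2337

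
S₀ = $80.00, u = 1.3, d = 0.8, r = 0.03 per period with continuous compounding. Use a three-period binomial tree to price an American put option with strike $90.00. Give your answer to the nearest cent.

Risk-neutral probability p = (e^0.03 − 0.8)/(1.3 − 0.8) = 0.2305/0.5000 = 0.4609
Terminal stock prices: S_uuu = 175.8, S_uud = 108.2, S_udd = 66.56, S_ddd = 40.96
Terminal payoffs (K − S): max(-85.76, 0) = 0, max(-18.16, 0) = 0, max(23.44, 0) = 23.44, max(49.04, 0) = 49.04
Node uu (S = 135.2): continuation = e^(−0.03)·[0.4609·0.0000 + 0.5391·0.0000] = 0.0000; exercise value = 0.0000 ≤ continuation, so V_uu = 0.0000
Node ud (S = 83.2): continuation = e^(−0.03)·[0.4609·0.0000 + 0.5391·23.4400] = 12.2628; exercise value = 6.8000 ≤ continuation, so V_ud = 12.2628
Node dd (S = 51.2): continuation = e^(−0.03)·[0.4609·23.4400 + 0.5391·49.0400] = 36.1401; exercise value = 38.8000 > continuation, so V_dd = 38.8000 (exercise)
Node u (S = 104): continuation = e^(−0.03)·[0.4609·0.0000 + 0.5391·12.2628] = 6.4154; exercise value = 0.0000 ≤ continuation, so V_u = 6.4154
Node d (S = 64): continuation = e^(−0.03)·[0.4609·12.2628 + 0.5391·38.8000] = 25.7836; exercise value = 26.0000 > continuation, so V_d = 26.0000 (exercise)
Node 0 (S = 80): continuation = e^(−0.03)·[0.4609·6.4154 + 0.5391·26.0000] = 16.4716; exercise value = 10.0000 ≤ continuation, so V_0 = 16.4716

$16.47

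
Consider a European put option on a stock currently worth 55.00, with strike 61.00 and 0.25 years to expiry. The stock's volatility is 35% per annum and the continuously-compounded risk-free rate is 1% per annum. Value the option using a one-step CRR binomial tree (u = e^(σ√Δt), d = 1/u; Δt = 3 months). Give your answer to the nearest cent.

7.94

CRR parameters: u = e^(σ√Δt) = e^(0.35·√0.25) = 1.1912, d = 1/u = 0.8395
Per-period rate: rΔt = 0.01·0.25 = 0.0025, so R = e^0.0025 = 1.0025
Risk-neutral probability p = (e^0.0025 − 0.8395)/(1.1912 − 0.8395) = 0.1630/0.3518 = 0.4635
Terminal stock prices: S_u = 65.52, S_d = 46.17
Terminal payoffs (K − S): max(-4.519, 0) = 0, max(14.83, 0) = 14.83
Node 0 (S = 55): V_0 = e^(−0.0025)·[0.4635·0.0000 + 0.5365·14.8299] = 7.9367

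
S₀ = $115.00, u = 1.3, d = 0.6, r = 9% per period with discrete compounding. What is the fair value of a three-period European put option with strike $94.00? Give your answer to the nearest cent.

$7.31

Risk-neutral probability p = (1 + 0.09 − 0.6)/(1.3 − 0.6) = 0.4900/0.7000 = 0.7000
Terminal stock prices: S_uuu = 252.7, S_uud = 116.6, S_udd = 53.82, S_ddd = 24.84
Terminal payoffs (K − S): max(-158.7, 0) = 0, max(-22.61, 0) = 0, max(40.18, 0) = 40.18, max(69.16, 0) = 69.16
Node uu (S = 194.4): V_uu = 1/1.09·[0.7000·0.0000 + 0.3000·0.0000] = 0.0000
Node ud (S = 89.7): V_ud = 1/1.09·[0.7000·0.0000 + 0.3000·40.1800] = 11.0587
Node dd (S = 41.4): V_dd = 1/1.09·[0.7000·40.1800 + 0.3000·69.1600] = 44.8385
Node u (S = 149.5): V_u = 1/1.09·[0.7000·0.0000 + 0.3000·11.0587] = 3.0437
Node d (S = 69): V_d = 1/1.09·[0.7000·11.0587 + 0.3000·44.8385] = 19.4428
Node 0 (S = 115): V_0 = 1/1.09·[0.7000·3.0437 + 0.3000·19.4428] = 7.3059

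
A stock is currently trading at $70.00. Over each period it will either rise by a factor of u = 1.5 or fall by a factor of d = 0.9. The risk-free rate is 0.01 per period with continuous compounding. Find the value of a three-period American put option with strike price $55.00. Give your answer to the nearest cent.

$2.10

Risk-neutral probability p = (e^0.01 − 0.9)/(1.5 − 0.9) = 0.1101/0.6000 = 0.1834
Terminal stock prices: S_uuu = 236.2, S_uud = 141.8, S_udd = 85.05, S_ddd = 51.03
Terminal payoffs (K − S): max(-181.2, 0) = 0, max(-86.75, 0) = 0, max(-30.05, 0) = 0, max(3.97, 0) = 3.97
Node uu (S = 157.5): continuation = e^(−0.01)·[0.1834·0.0000 + 0.8166·0.0000] = 0.0000; exercise value = 0.0000 ≤ continuation, so V_uu = 0.0000
Node ud (S = 94.5): continuation = e^(−0.01)·[0.1834·0.0000 + 0.8166·0.0000] = 0.0000; exercise value = 0.0000 ≤ continuation, so V_ud = 0.0000
Node dd (S = 56.7): continuation = e^(−0.01)·[0.1834·0.0000 + 0.8166·3.9700] = 3.2096; exercise value = 0.0000 ≤ continuation, so V_dd = 3.2096
Node u (S = 105): continuation = e^(−0.01)·[0.1834·0.0000 + 0.8166·0.0000] = 0.0000; exercise value = 0.0000 ≤ continuation, so V_u = 0.0000
Node d (S = 63): continuation = e^(−0.01)·[0.1834·0.0000 + 0.8166·3.2096] = 2.5948; exercise value = 0.0000 ≤ continuation, so V_d = 2.5948
Node 0 (S = 70): continuation = e^(−0.01)·[0.1834·0.0000 + 0.8166·2.5948] = 2.0978; exercise value = 0.0000 ≤ continuation, so V_0 = 2.0978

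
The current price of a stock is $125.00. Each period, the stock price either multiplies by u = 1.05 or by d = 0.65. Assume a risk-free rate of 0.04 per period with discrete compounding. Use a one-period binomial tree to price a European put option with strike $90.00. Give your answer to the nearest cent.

$0.21

Risk-neutral probability p = (1 + 0.04 − 0.65)/(1.05 − 0.65) = 0.3900/0.4000 = 0.9750
Terminal stock prices: S_u = 131.2, S_d = 81.25
Terminal payoffs (K − S): max(-41.25, 0) = 0, max(8.75, 0) = 8.75
Node 0 (S = 125): V_0 = 1/1.04·[0.9750·0.0000 + 0.0250·8.7500] = 0.2103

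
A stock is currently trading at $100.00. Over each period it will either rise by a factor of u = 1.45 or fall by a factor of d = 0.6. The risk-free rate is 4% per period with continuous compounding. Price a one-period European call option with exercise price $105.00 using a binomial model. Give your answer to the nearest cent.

Risk-neutral probability p = (e^0.04 − 0.6)/(1.45 − 0.6) = 0.4408/0.8500 = 0.5186
Terminal stock prices: S_u = 145, S_d = 60
Terminal payoffs (S − K): max(40, 0) = 40, max(-45, 0) = 0
Node 0 (S = 100): V_0 = e^(−0.04)·[0.5186·40.0000 + 0.4814·0.0000] = 19.9307

$19.93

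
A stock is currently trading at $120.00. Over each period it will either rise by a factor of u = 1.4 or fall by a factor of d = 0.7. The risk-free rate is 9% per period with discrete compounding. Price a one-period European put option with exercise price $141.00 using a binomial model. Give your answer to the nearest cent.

Risk-neutral probability p = (1 + 0.09 − 0.7)/(1.4 − 0.7) = 0.3900/0.7000 = 0.5571
Terminal stock prices: S_u = 168, S_d = 84
Terminal payoffs (K − S): max(-27, 0) = 0, max(57, 0) = 57
Node 0 (S = 120): V_0 = 1/1.09·[0.5571·0.0000 + 0.4429·57.0000] = 23.1586

$23.16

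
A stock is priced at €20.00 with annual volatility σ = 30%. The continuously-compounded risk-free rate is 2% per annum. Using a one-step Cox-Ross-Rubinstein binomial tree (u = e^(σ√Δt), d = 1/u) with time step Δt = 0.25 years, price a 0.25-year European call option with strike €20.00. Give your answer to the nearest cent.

€1.54

CRR parameters: u = e^(σ√Δt) = e^(0.3·√0.25) = 1.1618, d = 1/u = 0.8607
Per-period rate: rΔt = 0.02·0.25 = 0.005, so R = e^0.005 = 1.0050
Risk-neutral probability p = (e^0.005 − 0.8607)/(1.1618 − 0.8607) = 0.1443/0.3011 = 0.4792
Terminal stock prices: S_u = 23.24, S_d = 17.21
Terminal payoffs (S − K): max(3.237, 0) = 3.237, max(-2.786, 0) = 0
Node 0 (S = 20): V_0 = e^(−0.005)·[0.4792·3.2367 + 0.5208·0.0000] = 1.5433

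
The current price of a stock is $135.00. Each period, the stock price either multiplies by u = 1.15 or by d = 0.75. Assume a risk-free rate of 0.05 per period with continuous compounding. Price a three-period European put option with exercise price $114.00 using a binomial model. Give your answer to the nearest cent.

Risk-neutral probability p = (e^0.05 − 0.75)/(1.15 − 0.75) = 0.3013/0.4000 = 0.7532
Terminal stock prices: S_uuu = 205.3, S_uud = 133.9, S_udd = 87.33, S_ddd = 56.95
Terminal payoffs (K − S): max(-91.32, 0) = 0, max(-19.9, 0) = 0, max(26.67, 0) = 26.67, max(57.05, 0) = 57.05
Node uu (S = 178.5): V_uu = e^(−0.05)·[0.7532·0.0000 + 0.2468·0.0000] = 0.0000
Node ud (S = 116.4): V_ud = e^(−0.05)·[0.7532·0.0000 + 0.2468·26.6719] = 6.2621
Node dd (S = 75.94): V_dd = e^(−0.05)·[0.7532·26.6719 + 0.2468·57.0469] = 32.5027
Node u (S = 155.2): V_u = e^(−0.05)·[0.7532·0.0000 + 0.2468·6.2621] = 1.4703
Node d (S = 101.2): V_d = e^(−0.05)·[0.7532·6.2621 + 0.2468·32.5027] = 12.1176
Node 0 (S = 135): V_0 = e^(−0.05)·[0.7532·1.4703 + 0.2468·12.1176] = 3.8984

$3.90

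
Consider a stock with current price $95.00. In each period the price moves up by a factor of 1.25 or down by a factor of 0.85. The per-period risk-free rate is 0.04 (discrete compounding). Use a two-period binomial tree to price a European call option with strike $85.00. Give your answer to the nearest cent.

$20.58

Risk-neutral probability p = (1 + 0.04 − 0.85)/(1.25 − 0.85) = 0.1900/0.4000 = 0.4750
Terminal stock prices: S_uu = 148.4, S_ud = 100.9, S_dd = 68.64
Terminal payoffs (S − K): max(63.44, 0) = 63.44, max(15.94, 0) = 15.94, max(-16.36, 0) = 0
Node u (S = 118.8): V_u = 1/1.04·[0.4750·63.4375 + 0.5250·15.9375] = 37.0192
Node d (S = 80.75): V_d = 1/1.04·[0.4750·15.9375 + 0.5250·0.0000] = 7.2791
Node 0 (S = 95): V_0 = 1/1.04·[0.4750·37.0192 + 0.5250·7.2791] = 20.5824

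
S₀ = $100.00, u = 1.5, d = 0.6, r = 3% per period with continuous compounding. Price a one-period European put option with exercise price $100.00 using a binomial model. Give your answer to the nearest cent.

$20.25

Risk-neutral probability p = (e^0.03 − 0.6)/(1.5 − 0.6) = 0.4305/0.9000 = 0.4783
Terminal stock prices: S_u = 150, S_d = 60
Terminal payoffs (K − S): max(-50, 0) = 0, max(40, 0) = 40
Node 0 (S = 100): V_0 = e^(−0.03)·[0.4783·0.0000 + 0.5217·40.0000] = 20.2519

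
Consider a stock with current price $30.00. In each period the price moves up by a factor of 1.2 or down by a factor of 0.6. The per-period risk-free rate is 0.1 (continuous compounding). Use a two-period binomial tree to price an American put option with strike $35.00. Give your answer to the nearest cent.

$5.00

Risk-neutral probability p = (e^0.1 − 0.6)/(1.2 − 0.6) = 0.5052/0.6000 = 0.8420
Terminal stock prices: S_uu = 43.2, S_ud = 21.6, S_dd = 10.8
Terminal payoffs (K − S): max(-8.2, 0) = 0, max(13.4, 0) = 13.4, max(24.2, 0) = 24.2
Node u (S = 36): continuation = e^(−0.1)·[0.8420·0.0000 + 0.1580·13.4000] = 1.9163; exercise value = 0.0000 ≤ continuation, so V_u = 1.9163
Node d (S = 18): continuation = e^(−0.1)·[0.8420·13.4000 + 0.1580·24.2000] = 13.6693; exercise value = 17.0000 > continuation, so V_d = 17.0000 (exercise)
Node 0 (S = 30): continuation = e^(−0.1)·[0.8420·1.9163 + 0.1580·17.0000] = 3.8910; exercise value = 5.0000 > continuation, so V_0 = 5.0000 (exercise)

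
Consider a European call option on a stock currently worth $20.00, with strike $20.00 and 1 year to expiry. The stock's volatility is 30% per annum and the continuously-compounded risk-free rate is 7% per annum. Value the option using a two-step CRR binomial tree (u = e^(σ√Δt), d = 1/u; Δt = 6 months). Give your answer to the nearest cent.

$2.77

CRR parameters: u = e^(σ√Δt) = e^(0.3·√0.5) = 1.2363, d = 1/u = 0.8089
Per-period rate: rΔt = 0.07·0.5 = 0.035, so R = e^0.035 = 1.0356
Risk-neutral probability p = (e^0.035 − 0.8089)/(1.2363 − 0.8089) = 0.2268/0.4275 = 0.5305
Terminal stock prices: S_uu = 30.57, S_ud = 20, S_dd = 13.09
Terminal payoffs (S − K): max(10.57, 0) = 10.57, max(0, 0) = 0, max(-6.915, 0) = 0
Node u (S = 24.73): V_u = e^(−0.035)·[0.5305·10.5693 + 0.4695·0.0000] = 5.4141
Node d (S = 16.18): V_d = e^(−0.035)·[0.5305·0.0000 + 0.4695·0.0000] = 0.0000
Node 0 (S = 20): V_0 = e^(−0.035)·[0.5305·5.4141 + 0.4695·0.0000] = 2.7734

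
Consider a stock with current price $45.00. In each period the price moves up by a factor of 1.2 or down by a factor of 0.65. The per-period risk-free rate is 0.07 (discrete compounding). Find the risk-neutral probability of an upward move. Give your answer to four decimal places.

p = 0.7636

Risk-neutral probability p = (1 + 0.07 − 0.65)/(1.2 − 0.65) = 0.4200/0.5500 = 0.7636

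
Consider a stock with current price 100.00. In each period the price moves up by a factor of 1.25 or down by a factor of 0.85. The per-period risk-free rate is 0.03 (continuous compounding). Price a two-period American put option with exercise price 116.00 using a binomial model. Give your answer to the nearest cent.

Risk-neutral probability p = (e^0.03 − 0.85)/(1.25 − 0.85) = 0.1805/0.4000 = 0.4511
Terminal stock prices: S_uu = 156.2, S_ud = 106.2, S_dd = 72.25
Terminal payoffs (K − S): max(-40.25, 0) = 0, max(9.75, 0) = 9.75, max(43.75, 0) = 43.75
Node u (S = 125): continuation = e^(−0.03)·[0.4511·0.0000 + 0.5489·9.7500] = 5.1933; exercise value = 0.0000 ≤ continuation, so V_u = 5.1933
Node d (S = 85): continuation = e^(−0.03)·[0.4511·9.7500 + 0.5489·43.7500] = 27.5717; exercise value = 31.0000 > continuation, so V_d = 31.0000 (exercise)
Node 0 (S = 100): continuation = e^(−0.03)·[0.4511·5.1933 + 0.5489·31.0000] = 18.7855; exercise value = 16.0000 ≤ continuation, so V_0 = 18.7855

18.79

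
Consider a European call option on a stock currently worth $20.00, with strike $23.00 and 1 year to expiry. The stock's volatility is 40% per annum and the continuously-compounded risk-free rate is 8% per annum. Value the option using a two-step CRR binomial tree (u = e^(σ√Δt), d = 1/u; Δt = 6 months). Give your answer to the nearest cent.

$2.83

CRR parameters: u = e^(σ√Δt) = e^(0.4·√0.5) = 1.3269, d = 1/u = 0.7536
Per-period rate: rΔt = 0.08·0.5 = 0.04, so R = e^0.04 = 1.0408
Risk-neutral probability p = (e^0.04 − 0.7536)/(1.3269 − 0.7536) = 0.2872/0.5733 = 0.5009
Terminal stock prices: S_uu = 35.21, S_ud = 20, S_dd = 11.36
Terminal payoffs (S − K): max(12.21, 0) = 12.21, max(-3, 0) = 0, max(-11.64, 0) = 0
Node u (S = 26.54): V_u = e^(−0.04)·[0.5009·12.2131 + 0.4991·0.0000] = 5.8782
Node d (S = 15.07): V_d = e^(−0.04)·[0.5009·0.0000 + 0.4991·0.0000] = 0.0000
Node 0 (S = 20): V_0 = e^(−0.04)·[0.5009·5.8782 + 0.4991·0.0000] = 2.8292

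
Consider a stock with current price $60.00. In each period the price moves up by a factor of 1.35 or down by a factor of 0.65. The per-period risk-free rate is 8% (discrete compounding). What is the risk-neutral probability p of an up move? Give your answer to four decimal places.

Risk-neutral probability p = (1 + 0.08 − 0.65)/(1.35 − 0.65) = 0.4300/0.7000 = 0.6143

p = 0.6143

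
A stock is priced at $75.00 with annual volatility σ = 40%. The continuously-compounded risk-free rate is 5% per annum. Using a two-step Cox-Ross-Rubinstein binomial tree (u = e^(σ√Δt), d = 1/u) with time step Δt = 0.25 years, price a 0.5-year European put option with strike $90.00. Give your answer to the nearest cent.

$17.72

CRR parameters: u = e^(σ√Δt) = e^(0.4·√0.25) = 1.2214, d = 1/u = 0.8187
Per-period rate: rΔt = 0.05·0.25 = 0.0125, so R = e^0.0125 = 1.0126
Risk-neutral probability p = (e^0.0125 − 0.8187)/(1.2214 − 0.8187) = 0.1938/0.4027 = 0.4814
Terminal stock prices: S_uu = 111.9, S_ud = 75, S_dd = 50.27
Terminal payoffs (K − S): max(-21.89, 0) = 0, max(15, 0) = 15, max(39.73, 0) = 39.73
Node u (S = 91.61): V_u = e^(−0.0125)·[0.4814·0.0000 + 0.5186·15.0000] = 7.6823
Node d (S = 61.4): V_d = e^(−0.0125)·[0.4814·15.0000 + 0.5186·39.7260] = 27.4772
Node 0 (S = 75): V_0 = e^(−0.0125)·[0.4814·7.6823 + 0.5186·27.4772] = 17.7249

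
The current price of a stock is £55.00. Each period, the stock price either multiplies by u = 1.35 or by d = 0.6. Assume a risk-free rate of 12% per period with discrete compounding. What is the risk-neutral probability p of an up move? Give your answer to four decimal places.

Risk-neutral probability p = (1 + 0.12 − 0.6)/(1.35 − 0.6) = 0.5200/0.7500 = 0.6933

p = 0.6933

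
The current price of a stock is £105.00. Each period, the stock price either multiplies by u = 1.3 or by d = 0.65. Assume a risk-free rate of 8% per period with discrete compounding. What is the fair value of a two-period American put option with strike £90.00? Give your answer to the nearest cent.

£7.06

Risk-neutral probability p = (1 + 0.08 − 0.65)/(1.3 − 0.65) = 0.4300/0.6500 = 0.6615
Terminal stock prices: S_uu = 177.5, S_ud = 88.73, S_dd = 44.36
Terminal payoffs (K − S): max(-87.45, 0) = 0, max(1.275, 0) = 1.275, max(45.64, 0) = 45.64
Node u (S = 136.5): continuation = 1/1.08·[0.6615·0.0000 + 0.3385·1.2750] = 0.3996; exercise value = 0.0000 ≤ continuation, so V_u = 0.3996
Node d (S = 68.25): continuation = 1/1.08·[0.6615·1.2750 + 0.3385·45.6375] = 15.0833; exercise value = 21.7500 > continuation, so V_d = 21.7500 (exercise)
Node 0 (S = 105): continuation = 1/1.08·[0.6615·0.3996 + 0.3385·21.7500] = 7.0610; exercise value = 0.0000 ≤ continuation, so V_0 = 7.0610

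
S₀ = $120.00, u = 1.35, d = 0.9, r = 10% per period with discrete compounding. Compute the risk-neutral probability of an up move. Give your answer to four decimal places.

p = 0.4444

Risk-neutral probability p = (1 + 0.1 − 0.9)/(1.35 − 0.9) = 0.2000/0.4500 = 0.4444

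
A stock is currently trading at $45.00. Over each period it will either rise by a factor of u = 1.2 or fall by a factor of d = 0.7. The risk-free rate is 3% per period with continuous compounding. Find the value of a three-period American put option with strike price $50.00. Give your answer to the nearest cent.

Risk-neutral probability p = (e^0.03 − 0.7)/(1.2 − 0.7) = 0.3305/0.5000 = 0.6609
Terminal stock prices: S_uuu = 77.76, S_uud = 45.36, S_udd = 26.46, S_ddd = 15.43
Terminal payoffs (K − S): max(-27.76, 0) = 0, max(4.64, 0) = 4.64, max(23.54, 0) = 23.54, max(34.57, 0) = 34.57
Node uu (S = 64.8): continuation = e^(−0.03)·[0.6609·0.0000 + 0.3391·4.6400] = 1.5269; exercise value = 0.0000 ≤ continuation, so V_uu = 1.5269
Node ud (S = 37.8): continuation = e^(−0.03)·[0.6609·4.6400 + 0.3391·23.5400] = 10.7223; exercise value = 12.2000 > continuation, so V_ud = 12.2000 (exercise)
Node dd (S = 22.05): continuation = e^(−0.03)·[0.6609·23.5400 + 0.3391·34.5650] = 26.4723; exercise value = 27.9500 > continuation, so V_dd = 27.9500 (exercise)
Node u (S = 54): continuation = e^(−0.03)·[0.6609·1.5269 + 0.3391·12.2000] = 4.9940; exercise value = 0.0000 ≤ continuation, so V_u = 4.9940
Node d (S = 31.5): continuation = e^(−0.03)·[0.6609·12.2000 + 0.3391·27.9500] = 17.0223; exercise value = 18.5000 > continuation, so V_d = 18.5000 (exercise)
Node 0 (S = 45): continuation = e^(−0.03)·[0.6609·4.9940 + 0.3391·18.5000] = 9.2908; exercise value = 5.0000 ≤ continuation, so V_0 = 9.2908

$9.29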